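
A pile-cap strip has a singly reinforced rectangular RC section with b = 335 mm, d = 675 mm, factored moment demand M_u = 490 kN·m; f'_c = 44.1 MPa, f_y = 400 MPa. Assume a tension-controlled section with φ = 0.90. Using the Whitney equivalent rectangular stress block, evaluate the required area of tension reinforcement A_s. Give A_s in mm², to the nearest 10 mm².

M_n = M_u/φ = 490/0.90 = 544.444 kN·m.
With M_n = 0.85 f'_c a b (d − a/2), solve the quadratic for a:
a = d − √(d² − 2M_n/(0.85 f'_c b)) = 675 − √(675² − 2 × 544.444×10⁶/(0.85 × 44.1 × 335)) = 67.62 mm.
A_s = 0.85 f'_c a b / f_y = 0.85 × 44.1 × 67.62 × 335 / 400 = 2122.8 mm².

A_s ≈ 2120 mm²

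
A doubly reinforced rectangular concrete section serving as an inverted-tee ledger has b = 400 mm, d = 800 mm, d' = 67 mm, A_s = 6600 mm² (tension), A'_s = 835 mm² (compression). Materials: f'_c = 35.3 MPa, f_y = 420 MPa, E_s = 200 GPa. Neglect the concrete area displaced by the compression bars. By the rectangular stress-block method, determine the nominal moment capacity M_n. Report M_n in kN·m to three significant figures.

M_n ≈ 1950 kN·m

Assume both tension and compression steel yield.
Net tension couple steel: A_s − A'_s = 5765 mm².
a = (A_s − A'_s) f_y / (0.85 f'_c b) = 2421300/(0.85 × 35.3 × 400) = 201.74 mm.
c = a/β₁ = 201.74/0.798 = 252.81 mm; ε'_s = 0.003(c − d')/c = 0.0022 ≥ f_y/E_s = 0.0021, so compression steel does yield.
M_n = (A_s − A'_s) f_y (d − a/2) + A'_s f_y (d − d') = [2421300 × (800 − 100.87) + 350700 × (800 − 67)] × 10⁻⁶ = 1692.80 + 257.06 = 1949.86 kN·m.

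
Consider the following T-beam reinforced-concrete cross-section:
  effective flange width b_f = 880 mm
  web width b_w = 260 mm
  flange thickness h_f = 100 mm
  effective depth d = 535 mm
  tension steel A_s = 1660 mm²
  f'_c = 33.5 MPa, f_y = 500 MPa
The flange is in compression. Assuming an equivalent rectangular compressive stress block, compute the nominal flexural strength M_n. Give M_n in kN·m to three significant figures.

Tension: T = A_s f_y = 1660 × 500 = 830000 N.
Try a within the flange: a = T/(0.85 f'_c b_f) = 830000/(0.85 × 33.5 × 880) = 33.12 mm.
Since a = 33.12 ≤ h_f = 100 mm, the stress block lies entirely in the flange; analyse as a rectangular beam of width b_f.
M_n = T(d − a/2) = 830000 × (535 − 16.56) = 430.31 × 10⁶ N·mm.
M_n = 430.31 kN·m.

M_n ≈ 430 kN·m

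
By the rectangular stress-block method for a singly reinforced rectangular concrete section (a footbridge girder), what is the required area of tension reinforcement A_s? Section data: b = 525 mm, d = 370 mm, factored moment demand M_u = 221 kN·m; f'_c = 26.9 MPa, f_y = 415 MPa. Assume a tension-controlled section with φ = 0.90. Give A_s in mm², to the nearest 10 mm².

M_n = M_u/φ = 221/0.90 = 245.556 kN·m.
With M_n = 0.85 f'_c a b (d − a/2), solve the quadratic for a:
a = d − √(d² − 2M_n/(0.85 f'_c b)) = 370 − √(370² − 2 × 245.556×10⁶/(0.85 × 26.9 × 525)) = 60.18 mm.
A_s = 0.85 f'_c a b / f_y = 0.85 × 26.9 × 60.18 × 525 / 415 = 1740.7 mm².

A_s ≈ 1740 mm²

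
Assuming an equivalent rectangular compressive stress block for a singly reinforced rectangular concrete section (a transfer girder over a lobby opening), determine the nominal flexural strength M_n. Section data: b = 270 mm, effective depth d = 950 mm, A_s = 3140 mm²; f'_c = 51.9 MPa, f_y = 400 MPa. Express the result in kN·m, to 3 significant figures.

M_n ≈ 1130 kN·m

T = A_s f_y = 3140 × 400 = 1256000 N = 1256 kN.
From C = T: a = T/(0.85 f'_c b) = 1256000/(0.85 × 51.9 × 270) = 105.45 mm.
M_n = T(d − a/2) = 1256 kN × (950 − 52.725) mm = 1126.98 kN·m.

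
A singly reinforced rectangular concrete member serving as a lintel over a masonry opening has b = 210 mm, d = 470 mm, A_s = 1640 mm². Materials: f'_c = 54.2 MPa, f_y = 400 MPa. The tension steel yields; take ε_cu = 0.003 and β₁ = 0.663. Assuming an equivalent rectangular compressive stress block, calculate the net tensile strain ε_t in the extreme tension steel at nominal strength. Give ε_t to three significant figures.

a = A_s f_y/(0.85 f'_c b) = 67.81 mm.
β₁ = 0.663, so c = a/β₁ = 67.81/0.663 = 102.28 mm.
From the linear strain diagram with ε_cu = 0.003: ε_t = 0.003 (d − c)/c = 0.003 × (470 − 102.28)/102.28 = 0.0108.
Since ε_t ≥ 0.005, the section is tension-controlled.

ε_t ≈ 0.0108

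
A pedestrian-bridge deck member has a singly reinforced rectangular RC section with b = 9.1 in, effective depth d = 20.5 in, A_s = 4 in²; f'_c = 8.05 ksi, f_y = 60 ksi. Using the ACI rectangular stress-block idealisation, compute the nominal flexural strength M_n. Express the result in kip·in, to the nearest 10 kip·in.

M_n ≈ 4460 kip·in

T = A_s f_y = 4 × 60 = 240 kips.
a = T/(0.85 f'_c b) = 240/(0.85 × 8.05 × 9.1) = 3.854 in.
M_n = T(d − a/2) = 240 × (20.5 − 1.927) = 4457.5 kip·in.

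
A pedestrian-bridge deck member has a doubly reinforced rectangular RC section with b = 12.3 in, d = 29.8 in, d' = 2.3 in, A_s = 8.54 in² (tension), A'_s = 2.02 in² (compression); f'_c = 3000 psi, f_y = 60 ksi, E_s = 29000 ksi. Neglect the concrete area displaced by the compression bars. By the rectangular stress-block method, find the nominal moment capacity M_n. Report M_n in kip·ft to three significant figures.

Assume both steels yield.
a = (A_s − A'_s) f_y/(0.85 f'_c b) = (8.54 − 2.02) × 60/(0.85 × 3 × 12.3) = 12.473 in.
c = a/β₁ = 12.473/0.85 = 14.674 in; ε'_s = 0.003(c − d')/c = 0.0025 ≥ ε_y = 0.0021, so the compression steel yields.
M_n = (A_s − A'_s) f_y (d − a/2) + A'_s f_y (d − d') = 391.2 × (29.8 − 6.2365) + 121.2 × (29.8 − 2.3) = 9218.0 + 3333.0 = 12551.0 kip·in = 12551.0/12 = 1045.92 kip·ft.

M_n ≈ 1050 kip·ft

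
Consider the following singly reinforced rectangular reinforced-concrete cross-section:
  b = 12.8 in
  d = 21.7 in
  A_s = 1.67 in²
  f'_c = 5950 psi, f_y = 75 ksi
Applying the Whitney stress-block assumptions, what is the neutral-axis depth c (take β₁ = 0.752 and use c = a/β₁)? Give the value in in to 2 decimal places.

T = A_s f_y = 1.67 × 75 = 125.25 kips.
a = T/(0.85 f'_c b) = 125.25/(0.85 × 5.95 × 12.8) = 1.9348 in.
With β₁ = 0.752, c = a/β₁ = 1.9348/0.752 = 2.57 in.

c ≈ 2.57 in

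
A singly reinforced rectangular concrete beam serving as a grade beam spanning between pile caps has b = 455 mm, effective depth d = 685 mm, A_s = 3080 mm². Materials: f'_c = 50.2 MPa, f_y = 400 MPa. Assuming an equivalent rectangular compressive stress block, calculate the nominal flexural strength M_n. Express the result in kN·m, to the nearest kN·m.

M_n ≈ 805 kN·m

T = A_s f_y = 3080 × 400 = 1232000 N = 1232 kN.
From C = T: a = T/(0.85 f'_c b) = 1232000/(0.85 × 50.2 × 455) = 63.46 mm.
M_n = T(d − a/2) = 1232 kN × (685 − 31.73) mm = 804.83 kN·m.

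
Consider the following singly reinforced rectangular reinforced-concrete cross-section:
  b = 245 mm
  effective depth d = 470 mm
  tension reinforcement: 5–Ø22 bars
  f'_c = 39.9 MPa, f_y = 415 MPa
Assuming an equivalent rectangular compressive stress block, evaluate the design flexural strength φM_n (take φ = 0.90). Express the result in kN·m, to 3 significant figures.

φM_n ≈ 300 kN·m

A_s = 5 × 380 = 1900 mm².
T = A_s f_y = 1900 × 415 = 788500 N = 788.5 kN.
From C = T: a = T/(0.85 f'_c b) = 788500/(0.85 × 39.9 × 245) = 94.90 mm.
M_n = T(d − a/2) = 788.5 kN × (470 − 47.45) mm = 333.18 kN·m.
φM_n = 0.90 × 333.18 = 299.86 kN·m.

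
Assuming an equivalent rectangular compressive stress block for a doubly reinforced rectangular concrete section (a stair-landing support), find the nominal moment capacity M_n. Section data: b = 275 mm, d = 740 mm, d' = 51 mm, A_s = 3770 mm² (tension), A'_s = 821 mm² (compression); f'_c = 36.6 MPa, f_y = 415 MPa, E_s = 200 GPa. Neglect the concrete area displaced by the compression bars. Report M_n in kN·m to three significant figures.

M_n ≈ 1050 kN·m

Assume both tension and compression steel yield.
Net tension couple steel: A_s − A'_s = 2949 mm².
a = (A_s − A'_s) f_y / (0.85 f'_c b) = 1223835/(0.85 × 36.6 × 275) = 143.05 mm.
c = a/β₁ = 143.05/0.789 = 181.31 mm; ε'_s = 0.003(c − d')/c = 0.0022 ≥ f_y/E_s = 0.0021, so compression steel does yield.
M_n = (A_s − A'_s) f_y (d − a/2) + A'_s f_y (d − d') = [1223835 × (740 − 71.525) + 340715 × (740 − 51)] × 10⁻⁶ = 818.10 + 234.75 = 1052.85 kN·m.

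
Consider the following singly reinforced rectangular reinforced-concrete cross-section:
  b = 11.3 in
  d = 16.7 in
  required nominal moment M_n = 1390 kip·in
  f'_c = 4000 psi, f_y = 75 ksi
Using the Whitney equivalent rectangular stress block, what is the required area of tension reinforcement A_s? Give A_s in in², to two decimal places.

From M_n = 0.85 f'_c a b (d − a/2):
a = d − √(d² − 2M_n/(0.85 f'_c b)) = 16.7 − √(16.7² − 2 × 1390/(0.85 × 4 × 11.3)) = 2.329 in.
A_s = 0.85 f'_c a b / f_y = 0.85 × 4 × 2.329 × 11.3 / 75 = 1.193 in².

A_s ≈ 1.19 in²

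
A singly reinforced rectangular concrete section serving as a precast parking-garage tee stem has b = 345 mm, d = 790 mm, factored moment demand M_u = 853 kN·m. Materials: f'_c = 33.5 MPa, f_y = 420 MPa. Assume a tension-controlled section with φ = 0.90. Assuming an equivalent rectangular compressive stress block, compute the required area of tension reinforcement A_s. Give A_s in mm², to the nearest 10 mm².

M_n = M_u/φ = 853/0.90 = 947.778 kN·m.
With M_n = 0.85 f'_c a b (d − a/2), solve the quadratic for a:
a = d − √(d² − 2M_n/(0.85 f'_c b)) = 790 − √(790² − 2 × 947.778×10⁶/(0.85 × 33.5 × 345)) = 133.38 mm.
A_s = 0.85 f'_c a b / f_y = 0.85 × 33.5 × 133.38 × 345 / 420 = 3119.8 mm².

A_s ≈ 3120 mm²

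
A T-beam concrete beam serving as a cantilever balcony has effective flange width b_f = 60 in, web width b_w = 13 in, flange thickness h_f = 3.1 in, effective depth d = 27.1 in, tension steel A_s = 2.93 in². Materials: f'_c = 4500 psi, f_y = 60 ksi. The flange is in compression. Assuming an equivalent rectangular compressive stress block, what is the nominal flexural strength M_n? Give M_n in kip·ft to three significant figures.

Tension: T = A_s f_y = 2.93 × 60 = 175.8 kips.
Try a within the flange: a = T/(0.85 f'_c b_f) = 175.8/(0.85 × 4.5 × 60) = 0.766 in.
Since a = 0.766 ≤ h_f = 3.1 in, the stress block lies entirely in the flange; analyse as a rectangular beam of width b_f.
M_n = T(d − a/2) = 175.8 × (27.1 − 0.383) = 4696.8 kip·in.
M_n = 4696.8/12 = 391.40 kip·ft.

M_n ≈ 391 kip·ft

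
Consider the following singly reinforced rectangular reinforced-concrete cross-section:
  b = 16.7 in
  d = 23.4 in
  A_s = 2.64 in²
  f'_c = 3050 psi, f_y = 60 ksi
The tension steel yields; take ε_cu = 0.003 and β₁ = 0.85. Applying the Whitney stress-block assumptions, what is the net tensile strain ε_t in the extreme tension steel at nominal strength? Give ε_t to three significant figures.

ε_t ≈ 0.0133

a = A_s f_y/(0.85 f'_c b) = 3.659 in.
β₁ = 0.85, so c = a/β₁ = 3.659/0.85 = 4.305 in.
From the linear strain diagram with ε_cu = 0.003: ε_t = 0.003 (d − c)/c = 0.003 × (23.4 − 4.305)/4.305 = 0.0133.
Since ε_t ≥ 0.005, the section is tension-controlled.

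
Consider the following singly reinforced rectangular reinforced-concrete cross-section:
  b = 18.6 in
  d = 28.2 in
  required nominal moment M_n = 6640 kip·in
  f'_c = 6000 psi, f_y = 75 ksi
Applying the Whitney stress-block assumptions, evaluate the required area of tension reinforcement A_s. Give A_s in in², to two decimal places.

A_s ≈ 3.29 in²

From M_n = 0.85 f'_c a b (d − a/2):
a = d − √(d² − 2M_n/(0.85 f'_c b)) = 28.2 − √(28.2² − 2 × 6640/(0.85 × 6 × 18.6)) = 2.602 in.
A_s = 0.85 f'_c a b / f_y = 0.85 × 6 × 2.602 × 18.6 / 75 = 3.291 in².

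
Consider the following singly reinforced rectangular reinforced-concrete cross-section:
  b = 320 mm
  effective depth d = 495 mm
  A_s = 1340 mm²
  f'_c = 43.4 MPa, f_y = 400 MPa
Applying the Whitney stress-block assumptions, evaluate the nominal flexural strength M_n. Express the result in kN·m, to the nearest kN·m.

M_n ≈ 253 kN·m

T = A_s f_y = 1340 × 400 = 536000 N = 536 kN.
From C = T: a = T/(0.85 f'_c b) = 536000/(0.85 × 43.4 × 320) = 45.41 mm.
M_n = T(d − a/2) = 536 kN × (495 − 22.705) mm = 253.15 kN·m.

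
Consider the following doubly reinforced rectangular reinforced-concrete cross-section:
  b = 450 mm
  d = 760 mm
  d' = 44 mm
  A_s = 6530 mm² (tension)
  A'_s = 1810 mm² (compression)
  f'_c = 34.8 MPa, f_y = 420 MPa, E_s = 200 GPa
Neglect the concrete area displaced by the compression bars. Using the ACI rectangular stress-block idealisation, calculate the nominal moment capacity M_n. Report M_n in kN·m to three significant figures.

M_n ≈ 1900 kN·m

Assume both tension and compression steel yield.
Net tension couple steel: A_s − A'_s = 4720 mm².
a = (A_s − A'_s) f_y / (0.85 f'_c b) = 1982400/(0.85 × 34.8 × 450) = 148.93 mm.
c = a/β₁ = 148.93/0.801 = 185.93 mm; ε'_s = 0.003(c − d')/c = 0.0023 ≥ f_y/E_s = 0.0021, so compression steel does yield.
M_n = (A_s − A'_s) f_y (d − a/2) + A'_s f_y (d − d') = [1982400 × (760 − 74.465) + 760200 × (760 − 44)] × 10⁻⁶ = 1359.00 + 544.30 = 1903.30 kN·m.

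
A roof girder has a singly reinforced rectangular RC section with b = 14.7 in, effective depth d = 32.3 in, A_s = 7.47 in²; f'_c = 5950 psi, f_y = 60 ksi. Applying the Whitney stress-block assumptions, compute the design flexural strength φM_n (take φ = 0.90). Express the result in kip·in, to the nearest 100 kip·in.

T = A_s f_y = 7.47 × 60 = 448.2 kips.
a = T/(0.85 f'_c b) = 448.2/(0.85 × 5.95 × 14.7) = 6.029 in.
M_n = T(d − a/2) = 448.2 × (32.3 − 3.0145) = 13125.8 kip·in.
φM_n = 0.90 × 13125.8 = 11813.2 kip·in.

φM_n ≈ 11800 kip·in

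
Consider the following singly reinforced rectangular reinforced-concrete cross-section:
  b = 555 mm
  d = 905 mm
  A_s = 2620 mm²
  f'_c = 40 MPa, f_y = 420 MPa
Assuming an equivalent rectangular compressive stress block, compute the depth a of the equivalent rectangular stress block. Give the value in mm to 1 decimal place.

T = A_s f_y = 2620 × 420 = 1100400 N = 1100.4 kN.
Setting C = 0.85 f'_c a b equal to T: a = 1100400/(0.85 × 40 × 555) = 58.3 mm.

a ≈ 58.3 mm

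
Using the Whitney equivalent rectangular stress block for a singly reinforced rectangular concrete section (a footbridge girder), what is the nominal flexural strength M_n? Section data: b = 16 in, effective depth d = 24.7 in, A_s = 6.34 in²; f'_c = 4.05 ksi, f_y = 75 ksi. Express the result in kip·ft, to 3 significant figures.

M_n ≈ 808 kip·ft

T = A_s f_y = 6.34 × 75 = 475.5 kips.
a = T/(0.85 f'_c b) = 475.5/(0.85 × 4.05 × 16) = 8.633 in.
M_n = T(d − a/2) = 475.5 × (24.7 − 4.3165) = 9692.4 kip·in = 9692.4/12 = 807.70 kip·ft.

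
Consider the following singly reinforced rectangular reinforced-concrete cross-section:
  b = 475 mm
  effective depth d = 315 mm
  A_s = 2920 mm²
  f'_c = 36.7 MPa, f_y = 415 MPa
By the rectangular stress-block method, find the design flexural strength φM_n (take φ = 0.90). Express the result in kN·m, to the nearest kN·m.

T = A_s f_y = 2920 × 415 = 1211800 N = 1211.8 kN.
From C = T: a = T/(0.85 f'_c b) = 1211800/(0.85 × 36.7 × 475) = 81.78 mm.
M_n = T(d − a/2) = 1211.8 kN × (315 − 40.89) mm = 332.17 kN·m.
φM_n = 0.90 × 332.17 = 298.95 kN·m.

φM_n ≈ 299 kN·m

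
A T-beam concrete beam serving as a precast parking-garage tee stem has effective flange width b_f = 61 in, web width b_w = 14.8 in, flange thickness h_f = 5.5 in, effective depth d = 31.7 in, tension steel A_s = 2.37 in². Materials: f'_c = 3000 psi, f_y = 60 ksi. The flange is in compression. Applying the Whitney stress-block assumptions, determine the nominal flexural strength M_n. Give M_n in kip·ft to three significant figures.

Tension: T = A_s f_y = 2.37 × 60 = 142.2 kips.
Try a within the flange: a = T/(0.85 f'_c b_f) = 142.2/(0.85 × 3 × 61) = 0.914 in.
Since a = 0.914 ≤ h_f = 5.5 in, the stress block lies entirely in the flange; analyse as a rectangular beam of width b_f.
M_n = T(d − a/2) = 142.2 × (31.7 − 0.457) = 4442.8 kip·in.
M_n = 4442.8/12 = 370.23 kip·ft.

M_n ≈ 370 kip·ft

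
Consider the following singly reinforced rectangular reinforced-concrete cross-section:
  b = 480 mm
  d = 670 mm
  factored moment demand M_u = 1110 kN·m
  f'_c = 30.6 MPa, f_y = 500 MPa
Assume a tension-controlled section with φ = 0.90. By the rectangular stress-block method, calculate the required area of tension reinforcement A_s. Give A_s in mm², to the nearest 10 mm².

A_s ≈ 4210 mm²

M_n = M_u/φ = 1110/0.90 = 1233.33 kN·m.
With M_n = 0.85 f'_c a b (d − a/2), solve the quadratic for a:
a = d − √(d² − 2M_n/(0.85 f'_c b)) = 670 − √(670² − 2 × 1233.33×10⁶/(0.85 × 30.6 × 480)) = 168.67 mm.
A_s = 0.85 f'_c a b / f_y = 0.85 × 30.6 × 168.67 × 480 / 500 = 4211.6 mm².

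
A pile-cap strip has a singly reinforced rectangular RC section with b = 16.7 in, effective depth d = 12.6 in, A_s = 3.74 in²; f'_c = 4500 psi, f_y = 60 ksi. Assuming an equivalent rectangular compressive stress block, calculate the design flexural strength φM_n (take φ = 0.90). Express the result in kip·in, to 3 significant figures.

φM_n ≈ 2190 kip·in

T = A_s f_y = 3.74 × 60 = 224.4 kips.
a = T/(0.85 f'_c b) = 224.4/(0.85 × 4.5 × 16.7) = 3.513 in.
M_n = T(d − a/2) = 224.4 × (12.6 − 1.7565) = 2433.3 kip·in.
φM_n = 0.90 × 2433.3 = 2190.0 kip·in.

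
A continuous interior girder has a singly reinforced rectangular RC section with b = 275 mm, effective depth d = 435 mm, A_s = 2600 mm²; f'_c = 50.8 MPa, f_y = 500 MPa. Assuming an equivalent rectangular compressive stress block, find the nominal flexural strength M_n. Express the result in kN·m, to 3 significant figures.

T = A_s f_y = 2600 × 500 = 1300000 N = 1300 kN.
From C = T: a = T/(0.85 f'_c b) = 1300000/(0.85 × 50.8 × 275) = 109.48 mm.
M_n = T(d − a/2) = 1300 kN × (435 − 54.74) mm = 494.34 kN·m.

M_n ≈ 494 kN·m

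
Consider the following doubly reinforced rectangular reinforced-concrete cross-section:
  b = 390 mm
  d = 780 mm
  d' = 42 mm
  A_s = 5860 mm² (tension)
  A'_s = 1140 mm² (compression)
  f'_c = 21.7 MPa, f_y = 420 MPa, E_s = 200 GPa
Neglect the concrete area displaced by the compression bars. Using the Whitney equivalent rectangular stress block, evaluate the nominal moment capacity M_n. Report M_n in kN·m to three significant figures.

Assume both tension and compression steel yield.
Net tension couple steel: A_s − A'_s = 4720 mm².
a = (A_s − A'_s) f_y / (0.85 f'_c b) = 1982400/(0.85 × 21.7 × 390) = 275.58 mm.
c = a/β₁ = 275.58/0.85 = 324.21 mm; ε'_s = 0.003(c − d')/c = 0.0026 ≥ f_y/E_s = 0.0021, so compression steel does yield.
M_n = (A_s − A'_s) f_y (d − a/2) + A'_s f_y (d − d') = [1982400 × (780 − 137.79) + 478800 × (780 − 42)] × 10⁻⁶ = 1273.12 + 353.35 = 1626.47 kN·m.

M_n ≈ 1630 kN·m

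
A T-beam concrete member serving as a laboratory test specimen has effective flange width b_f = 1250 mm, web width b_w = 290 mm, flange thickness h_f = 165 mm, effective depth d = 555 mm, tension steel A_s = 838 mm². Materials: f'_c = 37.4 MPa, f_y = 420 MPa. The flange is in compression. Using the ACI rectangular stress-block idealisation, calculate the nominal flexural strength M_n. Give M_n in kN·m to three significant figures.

Tension: T = A_s f_y = 838 × 420 = 351960 N.
Try a within the flange: a = T/(0.85 f'_c b_f) = 351960/(0.85 × 37.4 × 1250) = 8.86 mm.
Since a = 8.86 ≤ h_f = 165 mm, the stress block lies entirely in the flange; analyse as a rectangular beam of width b_f.
M_n = T(d − a/2) = 351960 × (555 − 4.43) = 193.78 × 10⁶ N·mm.
M_n = 193.78 kN·m.

M_n ≈ 194 kN·m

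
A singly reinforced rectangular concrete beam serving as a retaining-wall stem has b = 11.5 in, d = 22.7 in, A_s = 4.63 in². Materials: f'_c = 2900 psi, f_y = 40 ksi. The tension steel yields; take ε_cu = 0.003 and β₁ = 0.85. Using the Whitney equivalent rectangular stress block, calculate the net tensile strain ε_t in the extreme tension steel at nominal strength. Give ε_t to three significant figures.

ε_t ≈ 0.00586

a = A_s f_y/(0.85 f'_c b) = 6.533 in.
β₁ = 0.85, so c = a/β₁ = 6.533/0.85 = 7.686 in.
From the linear strain diagram with ε_cu = 0.003: ε_t = 0.003 (d − c)/c = 0.003 × (22.7 − 7.686)/7.686 = 0.00586.
Since ε_t ≥ 0.005, the section is tension-controlled.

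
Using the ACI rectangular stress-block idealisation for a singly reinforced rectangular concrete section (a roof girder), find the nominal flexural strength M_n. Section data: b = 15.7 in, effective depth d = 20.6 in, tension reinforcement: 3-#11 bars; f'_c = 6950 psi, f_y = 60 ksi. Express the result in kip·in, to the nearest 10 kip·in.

A_s = 3 × 1.56 = 4.68 in².
T = A_s f_y = 4.68 × 60 = 280.8 kips.
a = T/(0.85 f'_c b) = 280.8/(0.85 × 6.95 × 15.7) = 3.028 in.
M_n = T(d − a/2) = 280.8 × (20.6 − 1.514) = 5359.3 kip·in.

M_n ≈ 5360 kip·in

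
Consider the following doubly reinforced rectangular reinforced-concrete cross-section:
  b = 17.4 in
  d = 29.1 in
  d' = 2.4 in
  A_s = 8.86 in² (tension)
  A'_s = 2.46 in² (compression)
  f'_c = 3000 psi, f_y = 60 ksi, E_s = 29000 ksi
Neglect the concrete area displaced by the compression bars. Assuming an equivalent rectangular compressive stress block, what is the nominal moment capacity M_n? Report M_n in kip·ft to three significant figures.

Assume both steels yield.
a = (A_s − A'_s) f_y/(0.85 f'_c b) = (8.86 − 2.46) × 60/(0.85 × 3 × 17.4) = 8.654 in.
c = a/β₁ = 8.654/0.85 = 10.181 in; ε'_s = 0.003(c − d')/c = 0.0023 ≥ ε_y = 0.0021, so the compression steel yields.
M_n = (A_s − A'_s) f_y (d − a/2) + A'_s f_y (d − d') = 384 × (29.1 − 4.327) + 147.6 × (29.1 − 2.4) = 9512.8 + 3940.9 = 13453.7 kip·in = 13453.7/12 = 1121.14 kip·ft.

M_n ≈ 1120 kip·ft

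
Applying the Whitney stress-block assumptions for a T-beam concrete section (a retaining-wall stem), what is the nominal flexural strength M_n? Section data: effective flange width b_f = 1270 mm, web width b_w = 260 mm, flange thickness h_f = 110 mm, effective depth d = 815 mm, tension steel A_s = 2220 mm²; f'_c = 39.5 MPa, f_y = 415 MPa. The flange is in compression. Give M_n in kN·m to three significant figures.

Tension: T = A_s f_y = 2220 × 415 = 921300 N.
Try a within the flange: a = T/(0.85 f'_c b_f) = 921300/(0.85 × 39.5 × 1270) = 21.61 mm.
Since a = 21.61 ≤ h_f = 110 mm, the stress block lies entirely in the flange; analyse as a rectangular beam of width b_f.
M_n = T(d − a/2) = 921300 × (815 − 10.805) = 740.90 × 10⁶ N·mm.
M_n = 740.90 kN·m.

M_n ≈ 741 kN·m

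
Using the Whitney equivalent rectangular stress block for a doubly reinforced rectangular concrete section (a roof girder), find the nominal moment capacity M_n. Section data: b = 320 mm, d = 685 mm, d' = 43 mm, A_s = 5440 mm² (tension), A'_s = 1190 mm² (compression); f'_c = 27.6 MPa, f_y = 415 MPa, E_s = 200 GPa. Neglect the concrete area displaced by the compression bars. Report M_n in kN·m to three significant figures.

M_n ≈ 1320 kN·m

Assume both tension and compression steel yield.
Net tension couple steel: A_s − A'_s = 4250 mm².
a = (A_s − A'_s) f_y / (0.85 f'_c b) = 1763750/(0.85 × 27.6 × 320) = 234.94 mm.
c = a/β₁ = 234.94/0.85 = 276.40 mm; ε'_s = 0.003(c − d')/c = 0.0025 ≥ f_y/E_s = 0.0021, so compression steel does yield.
M_n = (A_s − A'_s) f_y (d − a/2) + A'_s f_y (d − d') = [1763750 × (685 − 117.47) + 493850 × (685 − 43)] × 10⁻⁶ = 1000.98 + 317.05 = 1318.03 kN·m.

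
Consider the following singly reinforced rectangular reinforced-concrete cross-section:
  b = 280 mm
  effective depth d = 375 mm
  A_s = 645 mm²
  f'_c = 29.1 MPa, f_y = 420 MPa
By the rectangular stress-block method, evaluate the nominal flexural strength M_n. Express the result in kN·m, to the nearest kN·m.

M_n ≈ 96 kN·m

T = A_s f_y = 645 × 420 = 270900 N = 270.9 kN.
From C = T: a = T/(0.85 f'_c b) = 270900/(0.85 × 29.1 × 280) = 39.11 mm.
M_n = T(d − a/2) = 270.9 kN × (375 − 19.555) mm = 96.29 kN·m.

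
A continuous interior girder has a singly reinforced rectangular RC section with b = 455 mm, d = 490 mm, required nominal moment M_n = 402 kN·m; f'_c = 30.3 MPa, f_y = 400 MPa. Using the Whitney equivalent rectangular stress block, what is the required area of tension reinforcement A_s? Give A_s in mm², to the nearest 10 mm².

A_s ≈ 2220 mm²

With M_n = 0.85 f'_c a b (d − a/2), solve the quadratic for a:
a = d − √(d² − 2M_n/(0.85 f'_c b)) = 490 − √(490² − 2 × 402×10⁶/(0.85 × 30.3 × 455)) = 75.89 mm.
A_s = 0.85 f'_c a b / f_y = 0.85 × 30.3 × 75.89 × 455 / 400 = 2223.3 mm².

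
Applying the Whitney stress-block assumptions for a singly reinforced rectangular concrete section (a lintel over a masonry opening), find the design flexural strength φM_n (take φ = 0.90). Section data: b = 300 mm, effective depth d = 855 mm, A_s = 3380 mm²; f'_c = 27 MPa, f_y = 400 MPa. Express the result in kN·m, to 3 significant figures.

T = A_s f_y = 3380 × 400 = 1352000 N = 1352 kN.
From C = T: a = T/(0.85 f'_c b) = 1352000/(0.85 × 27 × 300) = 196.37 mm.
M_n = T(d − a/2) = 1352 kN × (855 − 98.185) mm = 1023.21 kN·m.
φM_n = 0.90 × 1023.21 = 920.89 kN·m.

φM_n ≈ 921 kN·m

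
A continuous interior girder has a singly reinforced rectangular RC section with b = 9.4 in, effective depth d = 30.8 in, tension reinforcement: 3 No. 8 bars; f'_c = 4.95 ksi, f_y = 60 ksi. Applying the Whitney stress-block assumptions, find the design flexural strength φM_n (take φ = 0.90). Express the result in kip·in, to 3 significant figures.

A_s = 3 × 0.79 = 2.37 in².
T = A_s f_y = 2.37 × 60 = 142.2 kips.
a = T/(0.85 f'_c b) = 142.2/(0.85 × 4.95 × 9.4) = 3.595 in.
M_n = T(d − a/2) = 142.2 × (30.8 − 1.7975) = 4124.2 kip·in.
φM_n = 0.90 × 4124.2 = 3711.8 kip·in.

φM_n ≈ 3710 kip·in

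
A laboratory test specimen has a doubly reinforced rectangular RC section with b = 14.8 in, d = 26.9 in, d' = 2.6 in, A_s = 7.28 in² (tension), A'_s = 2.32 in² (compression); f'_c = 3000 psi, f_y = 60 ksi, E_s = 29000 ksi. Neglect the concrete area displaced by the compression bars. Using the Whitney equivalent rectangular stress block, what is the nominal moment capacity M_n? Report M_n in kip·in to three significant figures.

M_n ≈ 10200 kip·in

Assume both steels yield.
a = (A_s − A'_s) f_y/(0.85 f'_c b) = (7.28 − 2.32) × 60/(0.85 × 3 × 14.8) = 7.886 in.
c = a/β₁ = 7.886/0.85 = 9.278 in; ε'_s = 0.003(c − d')/c = 0.0022 ≥ ε_y = 0.0021, so the compression steel yields.
M_n = (A_s − A'_s) f_y (d − a/2) + A'_s f_y (d − d') = 297.6 × (26.9 − 3.943) + 139.2 × (26.9 − 2.6) = 6832.0 + 3382.6 = 10214.6 kip·in.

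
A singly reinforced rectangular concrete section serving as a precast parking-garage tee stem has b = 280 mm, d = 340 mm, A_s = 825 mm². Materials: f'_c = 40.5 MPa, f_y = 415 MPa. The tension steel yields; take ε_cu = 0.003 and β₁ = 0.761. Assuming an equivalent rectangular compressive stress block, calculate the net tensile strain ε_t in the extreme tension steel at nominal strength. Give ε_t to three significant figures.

a = A_s f_y/(0.85 f'_c b) = 35.52 mm.
β₁ = 0.761, so c = a/β₁ = 35.52/0.761 = 46.68 mm.
From the linear strain diagram with ε_cu = 0.003: ε_t = 0.003 (d − c)/c = 0.003 × (340 − 46.68)/46.68 = 0.0189.
Since ε_t ≥ 0.005, the section is tension-controlled.

ε_t ≈ 0.0189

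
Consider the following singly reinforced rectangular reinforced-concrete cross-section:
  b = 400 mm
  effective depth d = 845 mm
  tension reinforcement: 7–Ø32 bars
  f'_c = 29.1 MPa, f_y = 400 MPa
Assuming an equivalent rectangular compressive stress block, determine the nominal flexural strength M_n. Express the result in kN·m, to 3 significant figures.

M_n ≈ 1650 kN·m

A_s = 7 × 804 = 5628 mm².
T = A_s f_y = 5628 × 400 = 2251200 N = 2251.2 kN.
From C = T: a = T/(0.85 f'_c b) = 2251200/(0.85 × 29.1 × 400) = 227.53 mm.
M_n = T(d − a/2) = 2251.2 kN × (845 − 113.765) mm = 1646.16 kN·m.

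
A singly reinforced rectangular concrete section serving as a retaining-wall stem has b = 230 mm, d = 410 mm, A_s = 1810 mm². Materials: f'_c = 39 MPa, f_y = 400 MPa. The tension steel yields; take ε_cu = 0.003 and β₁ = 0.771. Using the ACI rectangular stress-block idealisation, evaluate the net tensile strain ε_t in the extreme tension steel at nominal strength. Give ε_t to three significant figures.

ε_t ≈ 0.00699

a = A_s f_y/(0.85 f'_c b) = 94.96 mm.
β₁ = 0.771, so c = a/β₁ = 94.96/0.771 = 123.16 mm.
From the linear strain diagram with ε_cu = 0.003: ε_t = 0.003 (d − c)/c = 0.003 × (410 − 123.16)/123.16 = 0.00699.
Since ε_t ≥ 0.005, the section is tension-controlled.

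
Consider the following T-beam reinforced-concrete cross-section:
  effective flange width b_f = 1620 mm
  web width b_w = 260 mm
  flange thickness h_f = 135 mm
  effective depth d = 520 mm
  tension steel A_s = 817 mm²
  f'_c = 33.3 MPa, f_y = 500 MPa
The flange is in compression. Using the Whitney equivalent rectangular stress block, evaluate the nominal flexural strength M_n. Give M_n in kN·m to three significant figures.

Tension: T = A_s f_y = 817 × 500 = 408500 N.
Try a within the flange: a = T/(0.85 f'_c b_f) = 408500/(0.85 × 33.3 × 1620) = 8.91 mm.
Since a = 8.91 ≤ h_f = 135 mm, the stress block lies entirely in the flange; analyse as a rectangular beam of width b_f.
M_n = T(d − a/2) = 408500 × (520 − 4.455) = 210.60 × 10⁶ N·mm.
M_n = 210.60 kN·m.

M_n ≈ 211 kN·m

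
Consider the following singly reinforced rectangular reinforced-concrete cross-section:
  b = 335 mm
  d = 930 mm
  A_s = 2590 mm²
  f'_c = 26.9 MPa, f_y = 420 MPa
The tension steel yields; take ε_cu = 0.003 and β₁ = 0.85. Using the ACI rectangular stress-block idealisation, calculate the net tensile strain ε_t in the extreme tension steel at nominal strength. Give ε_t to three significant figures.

ε_t ≈ 0.0137

a = A_s f_y/(0.85 f'_c b) = 142.01 mm.
β₁ = 0.85, so c = a/β₁ = 142.01/0.85 = 167.07 mm.
From the linear strain diagram with ε_cu = 0.003: ε_t = 0.003 (d − c)/c = 0.003 × (930 − 167.07)/167.07 = 0.0137.
Since ε_t ≥ 0.005, the section is tension-controlled.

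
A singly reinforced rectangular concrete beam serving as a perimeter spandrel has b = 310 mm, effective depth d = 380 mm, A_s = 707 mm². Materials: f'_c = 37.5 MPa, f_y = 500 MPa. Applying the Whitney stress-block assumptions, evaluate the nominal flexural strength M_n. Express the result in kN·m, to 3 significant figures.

T = A_s f_y = 707 × 500 = 353500 N = 353.5 kN.
From C = T: a = T/(0.85 f'_c b) = 353500/(0.85 × 37.5 × 310) = 35.77 mm.
M_n = T(d − a/2) = 353.5 kN × (380 − 17.885) mm = 128.01 kN·m.

M_n ≈ 128 kN·m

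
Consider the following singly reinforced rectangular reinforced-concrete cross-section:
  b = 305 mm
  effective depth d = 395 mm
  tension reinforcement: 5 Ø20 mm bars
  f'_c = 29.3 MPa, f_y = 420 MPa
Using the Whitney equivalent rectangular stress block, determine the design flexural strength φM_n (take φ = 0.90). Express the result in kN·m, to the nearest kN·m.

φM_n ≈ 209 kN·m

A_s = 5 × 314 = 1570 mm².
T = A_s f_y = 1570 × 420 = 659400 N = 659.4 kN.
From C = T: a = T/(0.85 f'_c b) = 659400/(0.85 × 29.3 × 305) = 86.81 mm.
M_n = T(d − a/2) = 659.4 kN × (395 − 43.405) mm = 231.84 kN·m.
φM_n = 0.90 × 231.84 = 208.66 kN·m.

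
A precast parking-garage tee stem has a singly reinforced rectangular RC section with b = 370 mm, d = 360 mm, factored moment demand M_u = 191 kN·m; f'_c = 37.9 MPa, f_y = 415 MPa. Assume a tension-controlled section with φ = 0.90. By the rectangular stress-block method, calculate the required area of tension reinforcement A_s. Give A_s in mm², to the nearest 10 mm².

A_s ≈ 1530 mm²

M_n = M_u/φ = 191/0.90 = 212.222 kN·m.
With M_n = 0.85 f'_c a b (d − a/2), solve the quadratic for a:
a = d − √(d² − 2M_n/(0.85 f'_c b)) = 360 − √(360² − 2 × 212.222×10⁶/(0.85 × 37.9 × 370)) = 53.42 mm.
A_s = 0.85 f'_c a b / f_y = 0.85 × 37.9 × 53.42 × 370 / 415 = 1534.3 mm².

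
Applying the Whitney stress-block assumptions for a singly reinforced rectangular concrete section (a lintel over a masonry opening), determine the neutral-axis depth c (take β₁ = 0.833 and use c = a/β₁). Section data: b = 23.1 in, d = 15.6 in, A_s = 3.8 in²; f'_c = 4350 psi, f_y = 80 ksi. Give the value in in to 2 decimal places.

T = A_s f_y = 3.8 × 80 = 304 kips.
a = T/(0.85 f'_c b) = 304/(0.85 × 4.35 × 23.1) = 3.5592 in.
With β₁ = 0.833, c = a/β₁ = 3.5592/0.833 = 4.27 in.

c ≈ 4.27 in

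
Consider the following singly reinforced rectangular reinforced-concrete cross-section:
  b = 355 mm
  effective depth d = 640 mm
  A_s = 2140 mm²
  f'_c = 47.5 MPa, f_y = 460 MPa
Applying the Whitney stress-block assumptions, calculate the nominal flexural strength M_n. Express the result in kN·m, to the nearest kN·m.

T = A_s f_y = 2140 × 460 = 984400 N = 984.4 kN.
From C = T: a = T/(0.85 f'_c b) = 984400/(0.85 × 47.5 × 355) = 68.68 mm.
M_n = T(d − a/2) = 984.4 kN × (640 − 34.34) mm = 596.21 kN·m.

M_n ≈ 596 kN·m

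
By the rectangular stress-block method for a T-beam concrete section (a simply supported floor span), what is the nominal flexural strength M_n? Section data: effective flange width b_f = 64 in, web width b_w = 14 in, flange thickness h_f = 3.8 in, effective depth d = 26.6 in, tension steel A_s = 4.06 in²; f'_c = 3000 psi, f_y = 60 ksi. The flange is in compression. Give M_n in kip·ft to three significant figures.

M_n ≈ 525 kip·ft

Tension: T = A_s f_y = 4.06 × 60 = 243.6 kips.
Try a within the flange: a = T/(0.85 f'_c b_f) = 243.6/(0.85 × 3 × 64) = 1.493 in.
Since a = 1.493 ≤ h_f = 3.8 in, the stress block lies entirely in the flange; analyse as a rectangular beam of width b_f.
M_n = T(d − a/2) = 243.6 × (26.6 − 0.7465) = 6297.9 kip·in.
M_n = 6297.9/12 = 524.83 kip·ft.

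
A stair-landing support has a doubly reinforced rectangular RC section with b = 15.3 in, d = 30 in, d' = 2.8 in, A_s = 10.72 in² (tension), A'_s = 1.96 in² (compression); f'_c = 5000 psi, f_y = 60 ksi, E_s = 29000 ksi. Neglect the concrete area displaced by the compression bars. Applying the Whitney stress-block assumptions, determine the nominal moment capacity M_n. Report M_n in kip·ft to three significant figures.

M_n ≈ 1400 kip·ft

Assume both steels yield.
a = (A_s − A'_s) f_y/(0.85 f'_c b) = (10.72 − 1.96) × 60/(0.85 × 5 × 15.3) = 8.083 in.
c = a/β₁ = 8.083/0.8 = 10.104 in; ε'_s = 0.003(c − d')/c = 0.0022 ≥ ε_y = 0.0021, so the compression steel yields.
M_n = (A_s − A'_s) f_y (d − a/2) + A'_s f_y (d − d') = 525.6 × (30 − 4.0415) + 117.6 × (30 − 2.8) = 13643.8 + 3198.7 = 16842.5 kip·in = 16842.5/12 = 1403.54 kip·ft.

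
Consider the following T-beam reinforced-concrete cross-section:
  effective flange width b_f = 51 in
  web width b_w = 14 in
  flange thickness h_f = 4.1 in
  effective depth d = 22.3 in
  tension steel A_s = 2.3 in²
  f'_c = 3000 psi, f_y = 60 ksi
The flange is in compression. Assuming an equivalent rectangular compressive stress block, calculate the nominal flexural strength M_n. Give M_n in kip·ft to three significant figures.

Tension: T = A_s f_y = 2.3 × 60 = 138 kips.
Try a within the flange: a = T/(0.85 f'_c b_f) = 138/(0.85 × 3 × 51) = 1.061 in.
Since a = 1.061 ≤ h_f = 4.1 in, the stress block lies entirely in the flange; analyse as a rectangular beam of width b_f.
M_n = T(d − a/2) = 138 × (22.3 − 0.5305) = 3004.2 kip·in.
M_n = 3004.2/12 = 250.35 kip·ft.

M_n ≈ 250 kip·ft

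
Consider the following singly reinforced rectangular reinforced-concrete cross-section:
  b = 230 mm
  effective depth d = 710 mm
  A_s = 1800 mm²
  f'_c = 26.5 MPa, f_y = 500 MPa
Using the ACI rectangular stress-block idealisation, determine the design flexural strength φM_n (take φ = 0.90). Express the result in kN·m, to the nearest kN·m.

φM_n ≈ 505 kN·m

T = A_s f_y = 1800 × 500 = 900000 N = 900 kN.
From C = T: a = T/(0.85 f'_c b) = 900000/(0.85 × 26.5 × 230) = 173.72 mm.
M_n = T(d − a/2) = 900 kN × (710 − 86.86) mm = 560.83 kN·m.
φM_n = 0.90 × 560.83 = 504.75 kN·m.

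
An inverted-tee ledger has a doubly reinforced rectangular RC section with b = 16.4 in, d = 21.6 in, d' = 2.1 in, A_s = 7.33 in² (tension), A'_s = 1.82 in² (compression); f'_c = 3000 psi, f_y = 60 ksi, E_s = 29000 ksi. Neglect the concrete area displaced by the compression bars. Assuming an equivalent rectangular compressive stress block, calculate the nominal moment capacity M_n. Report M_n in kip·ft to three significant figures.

M_n ≈ 664 kip·ft

Assume both steels yield.
a = (A_s − A'_s) f_y/(0.85 f'_c b) = (7.33 − 1.82) × 60/(0.85 × 3 × 16.4) = 7.905 in.
c = a/β₁ = 7.905/0.85 = 9.300 in; ε'_s = 0.003(c − d')/c = 0.0023 ≥ ε_y = 0.0021, so the compression steel yields.
M_n = (A_s − A'_s) f_y (d − a/2) + A'_s f_y (d − d') = 330.6 × (21.6 − 3.9525) + 109.2 × (21.6 − 2.1) = 5834.3 + 2129.4 = 7963.7 kip·in = 7963.7/12 = 663.64 kip·ft.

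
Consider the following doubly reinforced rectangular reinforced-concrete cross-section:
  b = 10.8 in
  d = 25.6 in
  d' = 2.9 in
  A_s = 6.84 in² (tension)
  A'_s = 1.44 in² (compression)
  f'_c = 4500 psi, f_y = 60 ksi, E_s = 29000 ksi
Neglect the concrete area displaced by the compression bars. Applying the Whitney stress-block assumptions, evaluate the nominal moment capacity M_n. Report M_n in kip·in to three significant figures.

M_n ≈ 8990 kip·in

Assume both steels yield.
a = (A_s − A'_s) f_y/(0.85 f'_c b) = (6.84 − 1.44) × 60/(0.85 × 4.5 × 10.8) = 7.843 in.
c = a/β₁ = 7.843/0.825 = 9.507 in; ε'_s = 0.003(c − d')/c = 0.0021 ≥ ε_y = 0.0021, so the compression steel yields.
M_n = (A_s − A'_s) f_y (d − a/2) + A'_s f_y (d − d') = 324 × (25.6 − 3.9215) + 86.4 × (25.6 − 2.9) = 7023.8 + 1961.3 = 8985.1 kip·in.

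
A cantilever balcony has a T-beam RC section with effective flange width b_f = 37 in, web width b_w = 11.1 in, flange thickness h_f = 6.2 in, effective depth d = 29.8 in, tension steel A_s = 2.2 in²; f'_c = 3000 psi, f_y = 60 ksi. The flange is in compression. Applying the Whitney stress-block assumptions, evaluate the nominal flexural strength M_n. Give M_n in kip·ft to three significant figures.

Tension: T = A_s f_y = 2.2 × 60 = 132 kips.
Try a within the flange: a = T/(0.85 f'_c b_f) = 132/(0.85 × 3 × 37) = 1.399 in.
Since a = 1.399 ≤ h_f = 6.2 in, the stress block lies entirely in the flange; analyse as a rectangular beam of width b_f.
M_n = T(d − a/2) = 132 × (29.8 − 0.6995) = 3841.3 kip·in.
M_n = 3841.3/12 = 320.11 kip·ft.

M_n ≈ 320 kip·ft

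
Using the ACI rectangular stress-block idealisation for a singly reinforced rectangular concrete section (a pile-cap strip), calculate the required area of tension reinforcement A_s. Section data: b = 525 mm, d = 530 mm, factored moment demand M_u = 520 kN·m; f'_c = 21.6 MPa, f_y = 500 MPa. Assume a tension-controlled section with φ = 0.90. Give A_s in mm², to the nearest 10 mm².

A_s ≈ 2480 mm²

M_n = M_u/φ = 520/0.90 = 577.778 kN·m.
With M_n = 0.85 f'_c a b (d − a/2), solve the quadratic for a:
a = d − √(d² − 2M_n/(0.85 f'_c b)) = 530 − √(530² − 2 × 577.778×10⁶/(0.85 × 21.6 × 525)) = 128.73 mm.
A_s = 0.85 f'_c a b / f_y = 0.85 × 21.6 × 128.73 × 525 / 500 = 2481.7 mm².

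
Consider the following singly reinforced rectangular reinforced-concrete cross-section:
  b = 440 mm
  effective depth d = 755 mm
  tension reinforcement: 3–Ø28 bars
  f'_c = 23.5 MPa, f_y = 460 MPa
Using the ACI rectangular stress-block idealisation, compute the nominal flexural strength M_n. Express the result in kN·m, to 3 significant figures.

A_s = 3 × 616 = 1848 mm².
T = A_s f_y = 1848 × 460 = 850080 N = 850.08 kN.
From C = T: a = T/(0.85 f'_c b) = 850080/(0.85 × 23.5 × 440) = 96.72 mm.
M_n = T(d − a/2) = 850.08 kN × (755 − 48.36) mm = 600.70 kN·m.

M_n ≈ 601 kN·m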